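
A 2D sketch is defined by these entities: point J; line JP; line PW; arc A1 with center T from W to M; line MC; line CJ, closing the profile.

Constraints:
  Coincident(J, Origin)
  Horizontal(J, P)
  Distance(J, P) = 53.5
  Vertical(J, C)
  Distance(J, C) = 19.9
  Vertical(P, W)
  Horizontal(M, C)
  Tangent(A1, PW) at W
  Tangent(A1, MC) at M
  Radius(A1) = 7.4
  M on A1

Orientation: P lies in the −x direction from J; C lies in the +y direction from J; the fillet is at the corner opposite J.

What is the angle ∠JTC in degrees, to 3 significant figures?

24.3°

J is at the origin; J and P share the same y with |JP| = 53.5 and P on the −x side, so P = (-53.5, 0.00). J and C share the same x with |JC| = 19.9 and C on the +y side, so C = (0.00, 19.9). The virtual corner opposite J is at (-53.5, 19.9). The tangent condition forces TW to be normal to PW and tangency of A1 to MC means the radius TM is perpendicular to MC, with radius 7.4, so the center T sits 7.4 in from both sides at T = (-46.1, 12.5). Then cos ∠JTC = TJ·TC / (|TJ||TC|), giving 24.3°.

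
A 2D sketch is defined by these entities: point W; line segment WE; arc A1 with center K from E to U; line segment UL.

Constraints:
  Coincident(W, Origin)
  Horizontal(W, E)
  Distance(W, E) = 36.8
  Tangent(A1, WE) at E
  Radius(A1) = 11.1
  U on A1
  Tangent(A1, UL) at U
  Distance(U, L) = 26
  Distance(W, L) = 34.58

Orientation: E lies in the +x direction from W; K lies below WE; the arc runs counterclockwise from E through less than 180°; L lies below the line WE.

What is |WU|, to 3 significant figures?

27.4

Checks: |KU| = 11.10 ✓; ∠(KU, UL) = 90.00° ✓; |UL| = 26.00 ✓; |WL| = 34.58 ✓.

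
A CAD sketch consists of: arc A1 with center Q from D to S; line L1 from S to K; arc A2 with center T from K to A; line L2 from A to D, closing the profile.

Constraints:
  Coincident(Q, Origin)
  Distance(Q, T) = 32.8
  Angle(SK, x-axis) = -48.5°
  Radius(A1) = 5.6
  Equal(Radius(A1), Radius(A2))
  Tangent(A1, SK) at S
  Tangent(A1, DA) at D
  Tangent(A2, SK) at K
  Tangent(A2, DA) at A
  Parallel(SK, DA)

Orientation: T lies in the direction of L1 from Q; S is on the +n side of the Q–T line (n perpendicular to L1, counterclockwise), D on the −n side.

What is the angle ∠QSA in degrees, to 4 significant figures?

71.15°

The slot axis is L1's direction at -48.5°, so u = (cos -48.5°, sin -48.5°) = (0.6626, -0.7490) and n = (−sin -48.5°, cos -48.5°) = (0.7490, 0.6626). Q is at the origin and T lies 32.8 along u from Q, so T = 32.8·u = (21.73, -24.57). Tangency of A1 to both parallel lines with radius 5.6 puts S and D at Q ± 5.6·n: S = (4.194, 3.711), D = (-4.194, -3.711). Equal radii place K and A the same way about T: K = T + 5.6·n = (25.93, -20.86), A = T − 5.6·n = (17.54, -28.28). Then cos ∠QSA = SQ·SA / (|SQ||SA|), giving 71.15°.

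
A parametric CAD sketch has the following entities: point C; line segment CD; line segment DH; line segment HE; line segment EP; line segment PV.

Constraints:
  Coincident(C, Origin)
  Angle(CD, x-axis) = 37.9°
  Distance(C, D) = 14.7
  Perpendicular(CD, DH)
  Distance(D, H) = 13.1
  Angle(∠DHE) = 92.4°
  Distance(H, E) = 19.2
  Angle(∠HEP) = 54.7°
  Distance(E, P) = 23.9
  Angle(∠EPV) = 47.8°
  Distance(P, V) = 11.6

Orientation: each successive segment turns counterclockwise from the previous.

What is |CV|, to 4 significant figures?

12.54

C is at the origin; CD runs at 37.9° with length 14.7, so D = (11.60, 9.030). CD ⟂ DH, so DH runs at 127.9°; with |DH| = 13.1, H = (3.552, 19.37). ∠DHE = 92.4° gives HE at -144.5° from the x-axis; with |HE| = 19.2, E = (-12.08, 8.217). ∠HEP = 54.7° gives EP at -19.20° from the x-axis; with |EP| = 23.9, P = (10.49, 0.3576). ∠EPV = 47.8° gives PV at 113.0° from the x-axis; with |PV| = 11.6, V = (5.959, 11.04). Then |CV| = |V − C| = 12.54.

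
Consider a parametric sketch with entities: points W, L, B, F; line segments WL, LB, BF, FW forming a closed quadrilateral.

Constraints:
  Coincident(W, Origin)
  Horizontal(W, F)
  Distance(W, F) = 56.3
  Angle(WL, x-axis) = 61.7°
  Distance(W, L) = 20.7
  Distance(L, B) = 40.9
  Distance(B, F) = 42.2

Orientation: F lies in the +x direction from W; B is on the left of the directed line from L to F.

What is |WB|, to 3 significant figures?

59.9

W is at the origin; WF is horizontal with |WF| = 56.3 and F in +x, so F = (56.3, 0). WL runs at 61.7° with |WL| = 20.7, so L = (9.81, 18.2). B is determined by |LB| = 40.9 and |BF| = 42.2 together: it lies at the intersection of circle(L, 40.9) and circle(F, 42.2). With |LF| = 49.9, the foot of the radical line on LF is 23.9 from L and the perpendicular offset is √(40.9² − 23.9²) = 33.2. Taking the left-of-LF solution: B = (44.2, 40.4).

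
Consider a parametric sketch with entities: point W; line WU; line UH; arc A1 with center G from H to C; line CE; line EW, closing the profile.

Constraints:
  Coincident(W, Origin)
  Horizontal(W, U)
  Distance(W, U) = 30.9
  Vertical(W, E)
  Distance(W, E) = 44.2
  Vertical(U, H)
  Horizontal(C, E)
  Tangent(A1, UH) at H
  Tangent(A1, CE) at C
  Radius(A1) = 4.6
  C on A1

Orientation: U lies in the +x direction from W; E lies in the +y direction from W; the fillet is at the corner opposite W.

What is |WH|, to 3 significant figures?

50.2

W is at the origin; W and U share the same y with |WU| = 30.9 and U on the +x side, so U = (30.9, 0.00). W and E share the same x with |WE| = 44.2 and E on the +y side, so E = (0.00, 44.2). The virtual corner opposite W is at (30.9, 44.2). A1 meets UH tangentially, so GH is at right angles to UH and the tangent condition forces GC to be normal to CE, with radius 4.6, so the center G sits 4.6 in from both sides at G = (26.3, 39.6). That places the tangent points at H = (30.9, 39.6) on UH and C = (26.3, 44.2) on CE. Then |WH| = |H − W| = 50.2.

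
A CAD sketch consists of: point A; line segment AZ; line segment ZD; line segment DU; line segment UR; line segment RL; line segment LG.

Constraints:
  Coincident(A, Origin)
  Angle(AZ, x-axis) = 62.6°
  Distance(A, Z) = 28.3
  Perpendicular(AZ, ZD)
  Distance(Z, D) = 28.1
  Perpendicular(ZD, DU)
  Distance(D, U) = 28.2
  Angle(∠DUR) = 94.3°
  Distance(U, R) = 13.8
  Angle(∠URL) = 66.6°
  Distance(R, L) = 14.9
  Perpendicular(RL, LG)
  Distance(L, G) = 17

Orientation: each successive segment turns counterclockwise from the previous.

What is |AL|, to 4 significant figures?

23.28

A is at the origin; AZ runs at 62.6° with length 28.3, so Z = (13.02, 25.13). AZ is perpendicular to ZD, so ZD runs at 152.6°; with |ZD| = 28.1, D = (-11.92, 38.06). The perpendicularity gives DU at right angles to ZD, so DU runs at -117.4°; with |DU| = 28.2, U = (-24.90, 13.02). ∠DUR = 94.3° gives UR at -31.70° from the x-axis; with |UR| = 13.8, R = (-13.16, 5.769). ∠URL = 66.6° gives RL at 81.70° from the x-axis; with |RL| = 14.9, L = (-11.01, 20.51). Then |AL| = |L − A| = 23.28.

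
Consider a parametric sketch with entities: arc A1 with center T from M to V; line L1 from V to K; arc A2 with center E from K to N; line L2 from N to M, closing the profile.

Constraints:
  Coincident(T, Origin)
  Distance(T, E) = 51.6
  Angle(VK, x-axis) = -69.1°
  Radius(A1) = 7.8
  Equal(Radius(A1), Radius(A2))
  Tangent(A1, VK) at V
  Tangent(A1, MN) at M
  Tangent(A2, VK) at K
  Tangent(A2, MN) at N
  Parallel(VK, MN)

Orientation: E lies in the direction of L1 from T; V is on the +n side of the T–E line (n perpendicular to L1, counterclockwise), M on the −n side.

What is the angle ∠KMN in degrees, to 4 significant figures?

16.82°

The slot axis is L1's direction at -69.1°, so u = (cos -69.1°, sin -69.1°) = (0.3567, -0.9342) and n = (−sin -69.1°, cos -69.1°) = (0.9342, 0.3567). T is at the origin and E lies 51.6 along u from T, so E = 51.6·u = (18.41, -48.20). Tangency of A1 to both parallel lines with radius 7.8 puts V and M at T ± 7.8·n: V = (7.287, 2.783), M = (-7.287, -2.783). Equal radii place K and N the same way about E: K = E + 7.8·n = (25.69, -45.42), N = E − 7.8·n = (11.12, -50.99). Then cos ∠KMN = MK·MN / (|MK||MN|), giving 16.82°.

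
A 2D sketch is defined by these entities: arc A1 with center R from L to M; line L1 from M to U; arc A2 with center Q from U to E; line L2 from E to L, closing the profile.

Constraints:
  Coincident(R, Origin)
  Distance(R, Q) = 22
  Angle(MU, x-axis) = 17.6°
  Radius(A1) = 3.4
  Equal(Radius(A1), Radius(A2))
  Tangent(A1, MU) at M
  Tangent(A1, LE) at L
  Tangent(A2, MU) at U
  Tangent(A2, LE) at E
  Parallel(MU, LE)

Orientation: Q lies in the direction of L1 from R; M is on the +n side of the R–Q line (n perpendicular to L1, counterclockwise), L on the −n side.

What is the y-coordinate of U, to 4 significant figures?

9.893

The slot axis is L1's direction at 17.6°, so u = (cos 17.6°, sin 17.6°) = (0.9532, 0.3024) and n = (−sin 17.6°, cos 17.6°) = (-0.3024, 0.9532). R is at the origin and Q lies 22.0 along u from R, so Q = 22.0·u = (20.97, 6.652). Tangency of A1 to both parallel lines with radius 3.4 puts M and L at R ± 3.4·n: M = (-1.028, 3.241), L = (1.028, -3.241). Equal radii place U and E the same way about Q: U = Q + 3.4·n = (19.94, 9.893), E = Q − 3.4·n = (22.00, 3.411). So U.y = 9.893.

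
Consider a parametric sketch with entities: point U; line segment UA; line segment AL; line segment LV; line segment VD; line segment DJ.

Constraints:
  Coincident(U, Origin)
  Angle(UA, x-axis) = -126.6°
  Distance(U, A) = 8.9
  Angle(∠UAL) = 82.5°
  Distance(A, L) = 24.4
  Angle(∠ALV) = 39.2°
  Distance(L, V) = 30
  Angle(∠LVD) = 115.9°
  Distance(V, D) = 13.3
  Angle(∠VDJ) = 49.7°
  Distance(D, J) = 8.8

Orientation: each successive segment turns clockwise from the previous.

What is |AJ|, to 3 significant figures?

10.1

U is at the origin; UA runs at -126.6° with length 8.9, so A = (-5.31, -7.15). ∠UAL = 82.5° gives AL at 136° from the x-axis; with |AL| = 24.4, L = (-22.8, 9.84). ∠ALV = 39.2° gives LV at -4.90° from the x-axis; with |LV| = 30.0, V = (7.06, 7.27). ∠LVD = 115.9° gives VD at -69.0° from the x-axis; with |VD| = 13.3, D = (11.8, -5.14). ∠VDJ = 49.7° gives DJ at 161° from the x-axis; with |DJ| = 8.8, J = (3.52, -2.24). Then |AJ| = |J − A| = 10.1.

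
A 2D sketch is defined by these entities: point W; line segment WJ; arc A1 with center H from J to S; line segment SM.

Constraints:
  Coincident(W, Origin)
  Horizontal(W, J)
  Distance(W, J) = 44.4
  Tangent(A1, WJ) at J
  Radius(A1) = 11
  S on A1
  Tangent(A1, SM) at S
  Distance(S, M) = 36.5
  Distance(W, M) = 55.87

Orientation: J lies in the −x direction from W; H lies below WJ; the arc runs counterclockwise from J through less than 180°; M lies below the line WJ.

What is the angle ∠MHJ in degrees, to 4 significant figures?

159.1°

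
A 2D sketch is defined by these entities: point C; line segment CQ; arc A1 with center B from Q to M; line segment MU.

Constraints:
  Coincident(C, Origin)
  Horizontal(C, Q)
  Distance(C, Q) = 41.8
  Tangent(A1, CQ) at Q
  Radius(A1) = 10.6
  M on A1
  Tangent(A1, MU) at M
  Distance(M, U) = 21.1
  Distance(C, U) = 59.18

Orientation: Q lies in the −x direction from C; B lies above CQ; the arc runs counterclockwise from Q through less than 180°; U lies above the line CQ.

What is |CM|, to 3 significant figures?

38.7

Checks: |BM| = 10.60 ✓; ∠(BM, MU) = 90.00° ✓; |MU| = 21.10 ✓; |CU| = 59.18 ✓.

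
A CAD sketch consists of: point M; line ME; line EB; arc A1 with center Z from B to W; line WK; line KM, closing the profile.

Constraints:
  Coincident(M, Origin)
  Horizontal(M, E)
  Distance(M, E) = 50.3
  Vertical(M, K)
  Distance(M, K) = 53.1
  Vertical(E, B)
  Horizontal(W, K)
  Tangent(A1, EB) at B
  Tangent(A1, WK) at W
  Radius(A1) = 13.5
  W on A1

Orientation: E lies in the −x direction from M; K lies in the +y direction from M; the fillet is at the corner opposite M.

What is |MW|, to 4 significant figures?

64.61

M is at the origin; ME is horizontal with |ME| = 50.3 and E on the −x side, so E = (-50.30, 0.000). M and K share the same x with |MK| = 53.1 and K on the +y side, so K = (0.000, 53.10). The virtual corner opposite M is at (-50.30, 53.10). Since A1 is tangent to EB there, ZB ⟂ EB and since A1 is tangent to WK there, ZW ⟂ WK, with radius 13.5, so the center Z sits 13.5 in from both sides at Z = (-36.80, 39.60). That places the tangent points at B = (-50.30, 39.60) on EB and W = (-36.80, 53.10) on WK. Then |MW| = |W − M| = 64.61.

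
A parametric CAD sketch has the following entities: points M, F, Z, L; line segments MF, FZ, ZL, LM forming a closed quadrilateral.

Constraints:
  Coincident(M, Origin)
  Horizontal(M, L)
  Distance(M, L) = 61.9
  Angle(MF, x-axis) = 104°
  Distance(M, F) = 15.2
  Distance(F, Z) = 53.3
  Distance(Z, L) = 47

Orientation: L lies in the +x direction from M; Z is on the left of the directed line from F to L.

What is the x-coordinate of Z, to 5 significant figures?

41.829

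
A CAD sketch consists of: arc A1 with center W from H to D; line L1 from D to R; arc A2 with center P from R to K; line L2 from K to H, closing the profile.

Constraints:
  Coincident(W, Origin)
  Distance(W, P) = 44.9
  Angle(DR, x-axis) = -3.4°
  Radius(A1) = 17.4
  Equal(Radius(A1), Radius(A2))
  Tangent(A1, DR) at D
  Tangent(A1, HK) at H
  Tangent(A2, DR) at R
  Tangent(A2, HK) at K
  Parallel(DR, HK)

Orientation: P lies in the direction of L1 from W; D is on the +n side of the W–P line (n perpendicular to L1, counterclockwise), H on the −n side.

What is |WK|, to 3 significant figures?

48.2

The slot axis is L1's direction at -3.4°, so u = (cos -3.4°, sin -3.4°) = (0.998, -0.0593) and n = (−sin -3.4°, cos -3.4°) = (0.0593, 0.998). W is at the origin and P lies 44.9 along u from W, so P = 44.9·u = (44.8, -2.66). Tangency of A1 to both parallel lines with radius 17.4 puts D and H at W ± 17.4·n: D = (1.03, 17.4), H = (-1.03, -17.4). Equal radii place R and K the same way about P: R = P + 17.4·n = (45.9, 14.7), K = P − 17.4·n = (43.8, -20.0). Then |WK| = |K − W| = 48.2.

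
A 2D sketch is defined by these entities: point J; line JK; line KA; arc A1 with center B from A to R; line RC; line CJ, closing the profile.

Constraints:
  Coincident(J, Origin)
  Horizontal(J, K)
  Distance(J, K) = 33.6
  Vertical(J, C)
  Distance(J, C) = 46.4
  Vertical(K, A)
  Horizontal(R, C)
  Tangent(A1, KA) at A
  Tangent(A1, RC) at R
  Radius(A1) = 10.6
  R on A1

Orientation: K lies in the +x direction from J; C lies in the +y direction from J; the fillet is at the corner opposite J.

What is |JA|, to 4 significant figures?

49.10

J is at the origin; J and K share the same y with |JK| = 33.6 and K on the +x side, so K = (33.60, 0.000). J and C share the same x with |JC| = 46.4 and C on the +y side, so C = (0.000, 46.40). The virtual corner opposite J is at (33.60, 46.40). Tangency of A1 to KA means the radius BA is perpendicular to KA and A1 meets RC tangentially, so BR is at right angles to RC, with radius 10.6, so the center B sits 10.6 in from both sides at B = (23.00, 35.80). That places the tangent points at A = (33.60, 35.80) on KA and R = (23.00, 46.40) on RC. Then |JA| = |A − J| = 49.10.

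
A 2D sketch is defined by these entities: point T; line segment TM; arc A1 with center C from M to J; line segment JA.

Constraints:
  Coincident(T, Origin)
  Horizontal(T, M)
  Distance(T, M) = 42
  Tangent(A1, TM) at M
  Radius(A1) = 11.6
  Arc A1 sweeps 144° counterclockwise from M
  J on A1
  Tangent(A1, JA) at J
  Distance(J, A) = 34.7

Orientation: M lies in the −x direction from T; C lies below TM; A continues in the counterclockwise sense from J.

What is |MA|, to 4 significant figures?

46.52

T is at the origin; T and M share the same y with |TM| = 42.0 and M on the −x side, so M = (-42.00, 0.000). Since A1 is tangent to TM there, CM ⟂ TM, so C = M + (0, -11.6) = (-42.00, -11.60). On A1, M sits at bearing 90° from C; a 144° counterclockwise sweep puts J at bearing 234°, so J = C + 11.6·(cos 234°, sin 234°) = (-48.82, -20.98). The tangent condition forces CJ to be normal to JA, so JA runs along (−sin 234°, cos 234°); with |JA| = 34.7, A = (-20.75, -41.38). Then |MA| = |A − M| = 46.52.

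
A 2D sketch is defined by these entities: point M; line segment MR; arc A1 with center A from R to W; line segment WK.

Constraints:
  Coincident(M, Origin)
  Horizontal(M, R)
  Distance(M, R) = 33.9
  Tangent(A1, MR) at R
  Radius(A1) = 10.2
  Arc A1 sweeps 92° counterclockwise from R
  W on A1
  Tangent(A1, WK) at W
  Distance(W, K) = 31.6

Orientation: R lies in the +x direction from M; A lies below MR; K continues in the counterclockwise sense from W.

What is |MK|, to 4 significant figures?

48.90

M is at the origin; M and R share the same y with |MR| = 33.9 and R on the +x side, so R = (33.90, 0.000). The tangent condition forces AR to be normal to MR, so A = R + (0, -10.2) = (33.90, -10.20). On A1, R sits at bearing 90° from A; a 92° counterclockwise sweep puts W at bearing 182°, so W = A + 10.2·(cos 182°, sin 182°) = (23.71, -10.56). Since A1 is tangent to WK there, AW ⟂ WK, so WK runs along (−sin 182°, cos 182°); with |WK| = 31.6, K = (24.81, -42.14). Then |MK| = |K − M| = 48.90.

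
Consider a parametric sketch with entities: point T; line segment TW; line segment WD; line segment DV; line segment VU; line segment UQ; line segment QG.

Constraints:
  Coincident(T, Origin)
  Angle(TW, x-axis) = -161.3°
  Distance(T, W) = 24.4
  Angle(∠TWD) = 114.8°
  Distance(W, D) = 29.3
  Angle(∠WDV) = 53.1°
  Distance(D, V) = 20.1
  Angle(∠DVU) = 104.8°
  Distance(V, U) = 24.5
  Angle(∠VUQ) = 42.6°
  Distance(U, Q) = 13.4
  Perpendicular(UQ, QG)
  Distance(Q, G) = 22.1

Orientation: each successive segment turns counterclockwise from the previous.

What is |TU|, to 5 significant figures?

16.019

T is at the origin; TW runs at -161.3° with length 24.4, so W = (-23.112, -7.8230). ∠TWD = 114.8° gives WD at -96.100° from the x-axis; with |WD| = 29.3, D = (-26.225, -36.957). ∠WDV = 53.1° gives DV at 30.800° from the x-axis; with |DV| = 20.1, V = (-8.9604, -26.665). ∠DVU = 104.8° gives VU at 106.00° from the x-axis; with |VU| = 24.5, U = (-15.713, -3.1141). Then |TU| = |U − T| = 16.019.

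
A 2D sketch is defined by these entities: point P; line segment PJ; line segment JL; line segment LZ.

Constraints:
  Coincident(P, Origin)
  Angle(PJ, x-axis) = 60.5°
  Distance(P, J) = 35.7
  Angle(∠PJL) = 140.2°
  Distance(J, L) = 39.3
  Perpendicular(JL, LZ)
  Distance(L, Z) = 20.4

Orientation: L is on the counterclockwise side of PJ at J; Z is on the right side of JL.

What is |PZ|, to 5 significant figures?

79.519

P is at the origin; PJ runs at 60.5° with length 35.7, so J = 35.7·(cos 60.5°, sin 60.5°) = (17.580, 31.072). ∠PJL = 140.2°, so JL runs at 60.5° + (180° − 140.2°) = 100.30° from the x-axis; with |JL| = 39.3, L = J + 39.3·(cos 100.30°, sin 100.30°) = (10.553, 69.738). The perpendicularity gives LZ at right angles to JL; with |LZ| = 20.4 on the right of JL, Z = L + 20.4·(0.98389, 0.17880) = (30.624, 73.386). Then |PZ| = |Z − P| = 79.519.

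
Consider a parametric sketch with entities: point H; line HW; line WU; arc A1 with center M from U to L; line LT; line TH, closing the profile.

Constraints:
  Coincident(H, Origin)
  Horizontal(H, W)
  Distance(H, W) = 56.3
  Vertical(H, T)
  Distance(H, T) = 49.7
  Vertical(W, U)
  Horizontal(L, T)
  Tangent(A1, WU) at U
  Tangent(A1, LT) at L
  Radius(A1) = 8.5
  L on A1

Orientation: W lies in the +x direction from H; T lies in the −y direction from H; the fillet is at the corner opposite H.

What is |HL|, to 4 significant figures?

68.96

H is at the origin; HW is horizontal with |HW| = 56.3 and W on the +x side, so W = (56.30, 0.000). HT is vertical with |HT| = 49.7 and T on the −y side, so T = (0.000, -49.70). The virtual corner opposite H is at (56.30, -49.70). Tangency of A1 to WU means the radius MU is perpendicular to WU and the tangent condition forces ML to be normal to LT, with radius 8.5, so the center M sits 8.5 in from both sides at M = (47.80, -41.20). That places the tangent points at U = (56.30, -41.20) on WU and L = (47.80, -49.70) on LT. Then |HL| = |L − H| = 68.96.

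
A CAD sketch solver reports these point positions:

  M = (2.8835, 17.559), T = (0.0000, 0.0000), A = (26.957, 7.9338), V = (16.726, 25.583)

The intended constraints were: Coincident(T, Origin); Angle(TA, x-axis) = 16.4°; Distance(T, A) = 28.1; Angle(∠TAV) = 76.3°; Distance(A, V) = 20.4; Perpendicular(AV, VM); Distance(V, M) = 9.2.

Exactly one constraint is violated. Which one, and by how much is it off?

Distance(V, M) = 9.2 — off by 6.80.

T = (0.00, 0.00) ✓; TA at 16.40° ✓; |TA| = 28.10 ✓; ∠TAV = 76.30° ✓; |AV| = 20.40 ✓; ∠(AV, VM) = 90.00° ✓; |VM| = 16.00 ✗.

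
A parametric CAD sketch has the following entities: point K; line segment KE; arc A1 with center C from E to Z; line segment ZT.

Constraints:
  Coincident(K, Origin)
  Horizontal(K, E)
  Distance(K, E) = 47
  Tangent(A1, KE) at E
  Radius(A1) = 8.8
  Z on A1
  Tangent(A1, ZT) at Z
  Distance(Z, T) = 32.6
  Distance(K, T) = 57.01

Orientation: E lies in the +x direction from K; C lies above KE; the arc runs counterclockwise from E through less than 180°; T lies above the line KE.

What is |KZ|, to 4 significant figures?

56.24

K is at the origin; KE is horizontal with |KE| = 47.0 and E on the +x side, so E = (47.00, 0.000). Tangency of A1 to KE means the radius CE is perpendicular to KE, so C = E + (0, 8.8) = (47.00, 8.800). Since CZ ⟂ ZT (tangency), |CT| = √(8.8² + 32.6²) = 33.77 regardless of where Z sits on A1. So T lies on both circle(K, 57.01) and circle(C, 33.77); the above-KE intersection is T = (38.98, 41.60). Z is the foot of the tangent from T: Z = (54.71, 13.05).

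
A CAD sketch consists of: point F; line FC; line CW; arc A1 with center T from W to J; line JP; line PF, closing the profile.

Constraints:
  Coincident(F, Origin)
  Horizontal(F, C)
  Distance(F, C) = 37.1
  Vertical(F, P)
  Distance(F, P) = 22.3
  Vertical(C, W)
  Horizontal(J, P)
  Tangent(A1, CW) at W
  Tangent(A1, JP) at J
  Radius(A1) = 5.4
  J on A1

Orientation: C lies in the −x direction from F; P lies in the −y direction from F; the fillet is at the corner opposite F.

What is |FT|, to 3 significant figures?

35.9

F and P share the same x with |FP| = 22.3 and P on the −y side, so P = (0.00, -22.3). The virtual corner opposite F is at (-37.1, -22.3). Tangency of A1 to CW means the radius TW is perpendicular to CW and A1 meets JP tangentially, so TJ is at right angles to JP, with radius 5.4, so the center T sits 5.4 in from both sides at T = (-31.7, -16.9). Then |FT| = |T − F| = 35.9.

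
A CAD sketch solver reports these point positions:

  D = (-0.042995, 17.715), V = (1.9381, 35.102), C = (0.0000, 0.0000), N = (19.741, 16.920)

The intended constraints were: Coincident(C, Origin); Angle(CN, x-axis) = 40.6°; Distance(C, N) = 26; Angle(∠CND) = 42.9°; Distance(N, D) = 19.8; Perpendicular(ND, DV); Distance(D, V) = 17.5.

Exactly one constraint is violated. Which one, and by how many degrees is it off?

Perpendicular(ND, DV) — off by 4.20°.

C = (0.00, 0.00) ✓; CN at 40.60° ✓; |CN| = 26.00 ✓; ∠CND = 42.90° ✓; |ND| = 19.80 ✓; ∠(ND, DV) = 94.20° ✗; |DV| = 17.50 ✓.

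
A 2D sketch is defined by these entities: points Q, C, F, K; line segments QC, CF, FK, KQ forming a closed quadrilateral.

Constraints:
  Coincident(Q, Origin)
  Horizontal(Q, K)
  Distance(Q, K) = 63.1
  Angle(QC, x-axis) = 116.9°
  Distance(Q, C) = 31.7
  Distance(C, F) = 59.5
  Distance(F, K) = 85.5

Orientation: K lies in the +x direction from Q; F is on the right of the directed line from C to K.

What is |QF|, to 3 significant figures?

35.3

Checks: |CF| = 59.50 ✓; |FK| = 85.50 ✓.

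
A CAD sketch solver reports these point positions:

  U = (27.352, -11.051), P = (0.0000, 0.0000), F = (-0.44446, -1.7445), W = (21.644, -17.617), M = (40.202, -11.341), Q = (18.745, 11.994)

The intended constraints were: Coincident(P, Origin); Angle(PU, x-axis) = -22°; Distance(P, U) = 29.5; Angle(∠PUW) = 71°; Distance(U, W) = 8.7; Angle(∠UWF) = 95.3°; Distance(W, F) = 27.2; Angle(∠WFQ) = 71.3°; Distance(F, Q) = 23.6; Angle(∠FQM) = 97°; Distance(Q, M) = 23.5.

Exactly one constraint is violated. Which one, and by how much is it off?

Distance(Q, M) = 23.5 — off by 8.20.

P = (0.00, 0.00) ✓; PU at -22.00° ✓; |PU| = 29.50 ✓; ∠PUW = 71.00° ✓; |UW| = 8.700 ✓; ∠UWF = 95.30° ✓; |WF| = 27.20 ✓; ∠WFQ = 71.30° ✓; |FQ| = 23.60 ✓; ∠FQM = 97.00° ✓; |QM| = 31.70 ✗.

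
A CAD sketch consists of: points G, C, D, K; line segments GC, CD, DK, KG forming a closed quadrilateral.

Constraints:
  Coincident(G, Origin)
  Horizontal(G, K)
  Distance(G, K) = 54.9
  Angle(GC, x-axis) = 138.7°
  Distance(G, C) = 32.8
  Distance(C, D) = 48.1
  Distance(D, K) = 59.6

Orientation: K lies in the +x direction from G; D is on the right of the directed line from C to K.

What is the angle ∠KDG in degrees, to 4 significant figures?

66.88°

Checks: |GK| = 54.90 ✓; |GC| = 32.80 ✓; |CD| = 48.10 ✓; |DK| = 59.60 ✓.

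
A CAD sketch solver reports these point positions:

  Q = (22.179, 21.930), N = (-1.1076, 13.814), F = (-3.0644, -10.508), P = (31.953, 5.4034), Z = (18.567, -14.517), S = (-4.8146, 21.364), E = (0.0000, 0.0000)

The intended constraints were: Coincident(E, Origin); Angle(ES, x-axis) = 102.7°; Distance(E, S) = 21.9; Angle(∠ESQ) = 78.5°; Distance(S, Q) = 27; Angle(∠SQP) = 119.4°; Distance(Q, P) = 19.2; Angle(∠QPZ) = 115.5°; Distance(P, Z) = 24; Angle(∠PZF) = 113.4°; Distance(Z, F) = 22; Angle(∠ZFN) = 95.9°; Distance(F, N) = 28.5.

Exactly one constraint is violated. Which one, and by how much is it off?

Distance(F, N) = 28.5 — off by 4.10.

E = (0.00, 0.00) ✓; ES at 102.7° ✓; |ES| = 21.90 ✓; ∠ESQ = 78.50° ✓; |SQ| = 27.00 ✓; ∠SQP = 119.4° ✓; |QP| = 19.20 ✓; ∠QPZ = 115.5° ✓; |PZ| = 24.00 ✓; ∠PZF = 113.4° ✓; |ZF| = 22.00 ✓; ∠ZFN = 95.90° ✓; |FN| = 24.40 ✗.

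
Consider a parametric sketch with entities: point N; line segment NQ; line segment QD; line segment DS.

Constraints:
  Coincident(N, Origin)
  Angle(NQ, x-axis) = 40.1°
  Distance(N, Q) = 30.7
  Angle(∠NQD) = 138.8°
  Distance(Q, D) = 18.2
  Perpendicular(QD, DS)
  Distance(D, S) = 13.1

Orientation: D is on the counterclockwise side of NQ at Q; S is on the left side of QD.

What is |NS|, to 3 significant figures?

41.9

N is at the origin; NQ runs at 40.1° with length 30.7, so Q = 30.7·(cos 40.1°, sin 40.1°) = (23.5, 19.8). ∠NQD = 138.8°, so QD runs at 40.1° + (180° − 138.8°) = 81.3° from the x-axis; with |QD| = 18.2, D = Q + 18.2·(cos 81.3°, sin 81.3°) = (26.2, 37.8). QD ⟂ DS; with |DS| = 13.1 on the left of QD, S = D + 13.1·(-0.988, 0.151) = (13.3, 39.7). Then |NS| = |S − N| = 41.9.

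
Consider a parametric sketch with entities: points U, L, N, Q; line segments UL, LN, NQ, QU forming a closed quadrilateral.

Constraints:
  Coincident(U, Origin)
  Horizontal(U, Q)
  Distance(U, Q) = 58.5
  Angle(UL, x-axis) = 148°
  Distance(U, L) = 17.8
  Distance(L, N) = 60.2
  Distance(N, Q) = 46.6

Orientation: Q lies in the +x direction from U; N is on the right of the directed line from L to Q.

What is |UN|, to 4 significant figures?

43.16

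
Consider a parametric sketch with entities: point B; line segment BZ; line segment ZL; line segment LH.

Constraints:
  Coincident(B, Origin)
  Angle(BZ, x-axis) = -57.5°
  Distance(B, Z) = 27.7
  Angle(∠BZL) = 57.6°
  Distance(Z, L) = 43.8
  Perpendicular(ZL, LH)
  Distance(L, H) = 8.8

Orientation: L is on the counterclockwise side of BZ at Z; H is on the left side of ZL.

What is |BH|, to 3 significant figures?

32.4

B is at the origin; BZ runs at -57.5° with length 27.7, so Z = 27.7·(cos -57.5°, sin -57.5°) = (14.9, -23.4). ∠BZL = 57.6°, so ZL runs at -57.5° + (180° − 57.6°) = 64.9° from the x-axis; with |ZL| = 43.8, L = Z + 43.8·(cos 64.9°, sin 64.9°) = (33.5, 16.3). ZL is perpendicular to LH; with |LH| = 8.8 on the left of ZL, H = L + 8.8·(-0.906, 0.424) = (25.5, 20.0). Then |BH| = |H − B| = 32.4.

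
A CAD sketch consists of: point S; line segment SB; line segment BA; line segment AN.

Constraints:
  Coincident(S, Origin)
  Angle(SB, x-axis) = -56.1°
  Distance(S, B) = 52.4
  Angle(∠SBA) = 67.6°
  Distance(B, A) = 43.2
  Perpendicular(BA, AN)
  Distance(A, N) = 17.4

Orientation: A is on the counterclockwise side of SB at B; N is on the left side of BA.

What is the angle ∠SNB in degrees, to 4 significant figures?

75.13°

∠SBA = 67.6°, so BA runs at -56.1° + (180° − 67.6°) = 56.30° from the x-axis; with |BA| = 43.2, A = B + 43.2·(cos 56.30°, sin 56.30°) = (53.20, -7.552). The perpendicularity gives AN at right angles to BA; with |AN| = 17.4 on the left of BA, N = A + 17.4·(-0.8320, 0.5548) = (38.72, 2.102). Then cos ∠SNB = NS·NB / (|NS||NB|), giving 75.13°.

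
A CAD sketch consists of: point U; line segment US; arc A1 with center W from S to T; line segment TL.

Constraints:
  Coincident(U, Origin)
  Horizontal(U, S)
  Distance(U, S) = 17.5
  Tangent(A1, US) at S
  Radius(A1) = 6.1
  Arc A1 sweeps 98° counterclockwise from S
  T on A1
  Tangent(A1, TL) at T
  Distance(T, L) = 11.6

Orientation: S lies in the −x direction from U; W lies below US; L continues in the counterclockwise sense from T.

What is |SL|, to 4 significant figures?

18.96

On A1, S sits at bearing 90° from W; a 98° counterclockwise sweep puts T at bearing 188°, so T = W + 6.1·(cos 188°, sin 188°) = (-23.54, -6.949). Tangency of A1 to TL means the radius WT is perpendicular to TL, so TL runs along (−sin 188°, cos 188°); with |TL| = 11.6, L = (-21.93, -18.44). Then |SL| = |L − S| = 18.96.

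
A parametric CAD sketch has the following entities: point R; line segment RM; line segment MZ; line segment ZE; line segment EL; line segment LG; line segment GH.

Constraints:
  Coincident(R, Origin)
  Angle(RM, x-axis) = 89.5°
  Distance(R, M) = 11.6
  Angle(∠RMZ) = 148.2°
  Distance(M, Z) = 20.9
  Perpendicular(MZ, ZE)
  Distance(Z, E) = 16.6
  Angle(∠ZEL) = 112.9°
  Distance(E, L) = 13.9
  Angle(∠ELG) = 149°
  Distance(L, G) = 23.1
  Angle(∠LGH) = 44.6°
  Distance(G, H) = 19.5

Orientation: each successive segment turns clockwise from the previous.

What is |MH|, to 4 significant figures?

7.211

∠ELG = 149.0° gives LG at -130.4° from the x-axis; with |LG| = 23.1, G = (8.059, -10.91). ∠LGH = 44.6° gives GH at 94.20° from the x-axis; with |GH| = 19.5, H = (6.631, 8.538). Then |MH| = |H − M| = 7.211.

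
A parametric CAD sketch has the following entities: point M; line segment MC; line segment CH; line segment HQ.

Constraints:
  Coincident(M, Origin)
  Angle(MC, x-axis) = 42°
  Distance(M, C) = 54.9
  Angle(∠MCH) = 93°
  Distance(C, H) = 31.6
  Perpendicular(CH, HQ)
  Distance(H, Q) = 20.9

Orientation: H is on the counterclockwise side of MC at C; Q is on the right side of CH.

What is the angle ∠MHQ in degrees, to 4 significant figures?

147.8°

M is at the origin; MC runs at 42.0° with length 54.9, so C = 54.9·(cos 42.0°, sin 42.0°) = (40.80, 36.74). ∠MCH = 93.0°, so CH runs at 42.0° + (180° − 93.0°) = 129.0° from the x-axis; with |CH| = 31.6, H = C + 31.6·(cos 129.0°, sin 129.0°) = (20.91, 61.29). The perpendicularity gives HQ at right angles to CH; with |HQ| = 20.9 on the right of CH, Q = H + 20.9·(0.7771, 0.6293) = (37.15, 74.45). Then cos ∠MHQ = HM·HQ / (|HM||HQ|), giving 147.8°.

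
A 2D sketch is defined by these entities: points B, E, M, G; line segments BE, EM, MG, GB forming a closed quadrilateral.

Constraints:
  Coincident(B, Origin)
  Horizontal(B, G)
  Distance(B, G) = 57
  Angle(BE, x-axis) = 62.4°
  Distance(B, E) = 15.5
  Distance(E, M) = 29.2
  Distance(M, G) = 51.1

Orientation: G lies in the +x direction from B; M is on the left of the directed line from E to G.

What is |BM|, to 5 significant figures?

44.655

B is at the origin; B and G share the same y with |BG| = 57.0 and G in +x, so G = (57.0, 0). BE runs at 62.4° with |BE| = 15.5, so E = (7.1811, 13.736). M is determined by |EM| = 29.2 and |MG| = 51.1 together: it lies at the intersection of circle(E, 29.2) and circle(G, 51.1). With |EG| = 51.678, the foot of the radical line on EG is 8.8242 from E and the perpendicular offset is √(29.2² − 8.8242²) = 27.835. Taking the left-of-EG solution: M = (23.086, 38.224).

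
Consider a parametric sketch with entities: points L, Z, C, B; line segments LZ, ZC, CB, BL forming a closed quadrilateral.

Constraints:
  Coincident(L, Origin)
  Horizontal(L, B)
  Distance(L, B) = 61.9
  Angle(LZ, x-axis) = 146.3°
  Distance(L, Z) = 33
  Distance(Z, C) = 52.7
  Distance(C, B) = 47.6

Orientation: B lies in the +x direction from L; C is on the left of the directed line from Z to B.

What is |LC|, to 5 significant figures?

37.736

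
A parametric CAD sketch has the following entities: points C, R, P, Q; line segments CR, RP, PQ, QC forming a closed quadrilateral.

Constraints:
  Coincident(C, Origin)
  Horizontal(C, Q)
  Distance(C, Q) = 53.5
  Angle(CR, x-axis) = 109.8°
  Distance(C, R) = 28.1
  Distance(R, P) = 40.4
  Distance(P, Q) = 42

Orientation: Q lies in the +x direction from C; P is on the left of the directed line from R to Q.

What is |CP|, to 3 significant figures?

46.0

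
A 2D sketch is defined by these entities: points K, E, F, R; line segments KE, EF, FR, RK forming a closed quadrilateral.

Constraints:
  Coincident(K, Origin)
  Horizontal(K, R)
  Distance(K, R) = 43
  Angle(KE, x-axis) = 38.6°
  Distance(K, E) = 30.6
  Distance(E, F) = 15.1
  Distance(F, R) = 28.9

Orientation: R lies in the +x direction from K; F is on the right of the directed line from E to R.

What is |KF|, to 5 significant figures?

16.480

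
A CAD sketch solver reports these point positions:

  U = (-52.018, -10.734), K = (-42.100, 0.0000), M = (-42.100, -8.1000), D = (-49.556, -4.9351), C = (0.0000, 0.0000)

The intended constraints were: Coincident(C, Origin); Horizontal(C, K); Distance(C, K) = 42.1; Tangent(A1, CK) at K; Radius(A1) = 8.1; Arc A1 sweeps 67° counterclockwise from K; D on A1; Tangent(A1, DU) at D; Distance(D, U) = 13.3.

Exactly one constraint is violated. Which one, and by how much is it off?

Distance(D, U) = 13.3 — off by 7.00.

C = (0.00, 0.00) ✓; C.y = 0.00, K.y = 0.00 ✓; |CK| = 42.10 ✓; ∠(MK, KC) = 90.00° ✓; |MK| = 8.100 ✓; bearing(M→D) − bearing(M→K) = 67.00° ✓; |MD| = 8.100 ✓; ∠(MD, DU) = 90.00° ✓; |DU| = 6.300 ✗.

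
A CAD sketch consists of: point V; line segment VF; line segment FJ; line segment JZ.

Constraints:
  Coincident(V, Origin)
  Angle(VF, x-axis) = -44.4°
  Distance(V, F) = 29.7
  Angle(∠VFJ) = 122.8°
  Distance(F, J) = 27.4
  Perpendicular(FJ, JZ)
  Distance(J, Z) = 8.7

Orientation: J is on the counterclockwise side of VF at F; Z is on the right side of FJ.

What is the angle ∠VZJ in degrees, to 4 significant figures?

52.26°

∠VFJ = 122.8°, so FJ runs at -44.4° + (180° − 122.8°) = 12.80° from the x-axis; with |FJ| = 27.4, J = F + 27.4·(cos 12.80°, sin 12.80°) = (47.94, -14.71). The perpendicularity gives JZ at right angles to FJ; with |JZ| = 8.7 on the right of FJ, Z = J + 8.7·(0.2215, -0.9751) = (49.87, -23.19). Then cos ∠VZJ = ZV·ZJ / (|ZV||ZJ|), giving 52.26°.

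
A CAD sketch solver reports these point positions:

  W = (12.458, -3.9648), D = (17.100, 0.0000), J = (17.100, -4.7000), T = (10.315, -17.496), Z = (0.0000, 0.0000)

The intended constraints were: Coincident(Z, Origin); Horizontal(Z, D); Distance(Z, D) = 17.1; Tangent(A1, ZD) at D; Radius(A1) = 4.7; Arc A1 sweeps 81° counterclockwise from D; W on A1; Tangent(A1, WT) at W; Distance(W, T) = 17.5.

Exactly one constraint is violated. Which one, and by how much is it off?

Distance(W, T) = 17.5 — off by 3.80.

Z = (0.00, 0.00) ✓; Z.y = 0.00, D.y = 0.00 ✓; |ZD| = 17.10 ✓; ∠(JD, DZ) = 90.00° ✓; |JD| = 4.700 ✓; bearing(J→W) − bearing(J→D) = 81.00° ✓; |JW| = 4.700 ✓; ∠(JW, WT) = 90.00° ✓; |WT| = 13.70 ✗.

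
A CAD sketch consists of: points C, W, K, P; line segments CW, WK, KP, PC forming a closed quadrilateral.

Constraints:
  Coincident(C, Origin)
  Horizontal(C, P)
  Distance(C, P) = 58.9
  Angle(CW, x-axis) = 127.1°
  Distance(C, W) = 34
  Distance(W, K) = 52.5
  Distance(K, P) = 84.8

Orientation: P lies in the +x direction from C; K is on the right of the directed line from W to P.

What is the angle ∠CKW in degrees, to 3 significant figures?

39.3°

C is at the origin; CP is horizontal with |CP| = 58.9 and P in +x, so P = (58.9, 0). CW runs at 127.1° with |CW| = 34.0, so W = (-20.5, 27.1). K is determined by |WK| = 52.5 and |KP| = 84.8 together: it lies at the intersection of circle(W, 52.5) and circle(P, 84.8). With |WP| = 83.9, the foot of the radical line on WP is 15.5 from W and the perpendicular offset is √(52.5² − 15.5²) = 50.2. Taking the right-of-WP solution: K = (-22.0, -25.4).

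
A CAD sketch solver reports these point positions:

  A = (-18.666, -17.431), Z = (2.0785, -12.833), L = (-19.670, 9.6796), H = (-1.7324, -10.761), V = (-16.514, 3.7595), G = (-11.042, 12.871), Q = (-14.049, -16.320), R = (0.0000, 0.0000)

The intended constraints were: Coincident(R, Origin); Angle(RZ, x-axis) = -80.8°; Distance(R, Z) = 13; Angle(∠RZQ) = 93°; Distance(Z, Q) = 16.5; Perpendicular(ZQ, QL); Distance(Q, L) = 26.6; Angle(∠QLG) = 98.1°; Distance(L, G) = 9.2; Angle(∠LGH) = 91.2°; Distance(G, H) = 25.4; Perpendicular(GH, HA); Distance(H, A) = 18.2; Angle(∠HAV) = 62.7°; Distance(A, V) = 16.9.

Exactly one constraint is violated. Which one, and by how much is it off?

Distance(A, V) = 16.9 — off by 4.40.

R = (0.00, 0.00) ✓; RZ at -80.80° ✓; |RZ| = 13.00 ✓; ∠RZQ = 93.00° ✓; |ZQ| = 16.50 ✓; ∠(ZQ, QL) = 90.00° ✓; |QL| = 26.60 ✓; ∠QLG = 98.10° ✓; |LG| = 9.199 ✓; ∠LGH = 91.20° ✓; |GH| = 25.40 ✓; ∠(GH, HA) = 90.00° ✓; |HA| = 18.20 ✓; ∠HAV = 62.70° ✓; |AV| = 21.30 ✗.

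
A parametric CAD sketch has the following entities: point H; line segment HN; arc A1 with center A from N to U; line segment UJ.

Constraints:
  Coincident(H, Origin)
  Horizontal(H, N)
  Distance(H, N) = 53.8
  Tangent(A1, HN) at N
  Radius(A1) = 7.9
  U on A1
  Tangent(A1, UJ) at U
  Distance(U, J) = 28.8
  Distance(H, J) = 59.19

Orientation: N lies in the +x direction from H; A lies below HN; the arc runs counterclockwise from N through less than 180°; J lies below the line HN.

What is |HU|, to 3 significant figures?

46.6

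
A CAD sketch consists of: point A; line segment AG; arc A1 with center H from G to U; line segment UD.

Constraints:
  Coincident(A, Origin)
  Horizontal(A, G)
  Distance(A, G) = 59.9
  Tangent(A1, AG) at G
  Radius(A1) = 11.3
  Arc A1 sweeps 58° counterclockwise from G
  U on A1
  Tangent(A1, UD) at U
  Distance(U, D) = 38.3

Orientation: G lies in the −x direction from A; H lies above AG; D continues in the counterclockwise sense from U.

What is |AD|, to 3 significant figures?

48.3

On A1, G sits at bearing -90° from H; a 58° counterclockwise sweep puts U at bearing -32°, so U = H + 11.3·(cos -32°, sin -32°) = (-50.3, 5.31). Tangency of A1 to UD means the radius HU is perpendicular to UD, so UD runs along (−sin -32°, cos -32°); with |UD| = 38.3, D = (-30.0, 37.8). Then |AD| = |D − A| = 48.3.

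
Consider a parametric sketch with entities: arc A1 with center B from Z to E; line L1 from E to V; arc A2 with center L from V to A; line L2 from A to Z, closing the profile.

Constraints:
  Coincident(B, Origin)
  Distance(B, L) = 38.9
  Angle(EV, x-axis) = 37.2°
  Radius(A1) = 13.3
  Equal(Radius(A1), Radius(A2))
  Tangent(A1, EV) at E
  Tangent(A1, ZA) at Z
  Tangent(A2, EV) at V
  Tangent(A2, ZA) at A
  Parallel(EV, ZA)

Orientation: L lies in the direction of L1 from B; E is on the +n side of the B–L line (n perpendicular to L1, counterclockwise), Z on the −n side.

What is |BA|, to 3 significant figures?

41.1

Tangency of A1 to both parallel lines with radius 13.3 puts E and Z at B ± 13.3·n: E = (-8.04, 10.6), Z = (8.04, -10.6). Equal radii place V and A the same way about L: V = L + 13.3·n = (22.9, 34.1), A = L − 13.3·n = (39.0, 12.9). Then |BA| = |A − B| = 41.1.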